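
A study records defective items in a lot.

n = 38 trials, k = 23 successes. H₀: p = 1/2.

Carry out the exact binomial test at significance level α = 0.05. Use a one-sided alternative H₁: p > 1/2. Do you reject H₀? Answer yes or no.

reject H₀: no

Exact binomial: n=38, k=23, p₀=1/2=0.5000
P(X≥23) from Σ C(n,i)·p₀^i·(1−p₀)^(n−i)
p-value (one-sided, H₁ greater) = 0.12794
At α=0.05: p ≥ α → fail to reject H₀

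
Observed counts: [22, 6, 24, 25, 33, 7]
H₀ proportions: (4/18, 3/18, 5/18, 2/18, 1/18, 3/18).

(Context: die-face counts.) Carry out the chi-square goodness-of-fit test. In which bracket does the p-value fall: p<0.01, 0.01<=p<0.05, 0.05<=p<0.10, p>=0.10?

p-value bracket: p<0.01

n = 117; E_i = n·p_i = [26.00, 19.50, 32.50, 13.00, 6.50, 19.50]
χ² = (22−26.00)²/26.00 + (6−19.50)²/19.50 + (24−32.50)²/32.50 + (25−13.00)²/13.00 + (33−6.50)²/6.50 + (7−19.50)²/19.50 = 139.3128
df = 5
p-value (upper-tail) = 0.00000
→ bracket: p<0.01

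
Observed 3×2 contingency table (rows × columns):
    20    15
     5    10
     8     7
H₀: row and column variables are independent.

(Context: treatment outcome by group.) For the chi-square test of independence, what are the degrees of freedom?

df = (r−1)(c−1) = (3−1)·(2−1) = 2

degrees of freedom = 2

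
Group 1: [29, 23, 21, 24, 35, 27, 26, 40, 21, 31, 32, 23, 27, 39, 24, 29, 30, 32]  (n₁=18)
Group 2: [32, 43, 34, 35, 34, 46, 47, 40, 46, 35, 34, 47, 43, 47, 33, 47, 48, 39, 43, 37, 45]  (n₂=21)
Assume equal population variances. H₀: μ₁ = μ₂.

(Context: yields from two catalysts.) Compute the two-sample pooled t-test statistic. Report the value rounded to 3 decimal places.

test statistic = -6.686

x̄₁=28.500, s₁=5.649, n₁=18
x̄₂=40.714, s₂=5.720, n₂=21
s_p² = [17·5.649² + 20·5.720²]/37 = 32.3456
SE = √(s_p²·(1/18+1/21)) = 1.8268
t = (28.500−40.714)/1.8268 = -6.6861
df = 37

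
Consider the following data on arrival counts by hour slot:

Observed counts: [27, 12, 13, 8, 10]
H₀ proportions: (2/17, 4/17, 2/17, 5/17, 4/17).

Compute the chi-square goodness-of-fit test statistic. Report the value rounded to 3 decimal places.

test statistic = 56.966

n = 70; E_i = n·p_i = [8.24, 16.47, 8.24, 20.59, 16.47]
χ² = (27−8.24)²/8.24 + (12−16.47)²/16.47 + (13−8.24)²/8.24 + (8−20.59)²/20.59 + (10−16.47)²/16.47 = 56.9657
df = 4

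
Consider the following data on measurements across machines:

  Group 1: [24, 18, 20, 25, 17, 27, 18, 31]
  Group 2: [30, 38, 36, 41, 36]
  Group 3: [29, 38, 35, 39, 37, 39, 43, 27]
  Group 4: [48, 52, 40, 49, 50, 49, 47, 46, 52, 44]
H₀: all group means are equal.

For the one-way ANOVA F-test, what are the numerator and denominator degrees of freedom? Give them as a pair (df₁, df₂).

k = 4 groups, N = 31 total
df = (k−1, N−k) = (4−1, 31−4) = (3, 27)

degrees of freedom = [3, 27]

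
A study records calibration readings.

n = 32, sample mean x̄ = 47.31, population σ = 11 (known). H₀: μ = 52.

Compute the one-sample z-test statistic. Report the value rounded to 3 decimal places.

SE = σ/√n = 11/√32 = 1.9445
z = (x̄−μ₀)/SE = (47.31−52)/1.9445 = -2.4119

test statistic = -2.412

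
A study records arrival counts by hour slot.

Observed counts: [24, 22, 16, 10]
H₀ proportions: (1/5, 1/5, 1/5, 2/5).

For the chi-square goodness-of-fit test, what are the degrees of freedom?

degrees of freedom = 3

df = k − 1 = 4 − 1 = 3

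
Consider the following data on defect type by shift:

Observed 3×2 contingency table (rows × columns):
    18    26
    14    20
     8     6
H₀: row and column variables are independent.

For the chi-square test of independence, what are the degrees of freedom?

degrees of freedom = 2

df = (r−1)(c−1) = (3−1)·(2−1) = 2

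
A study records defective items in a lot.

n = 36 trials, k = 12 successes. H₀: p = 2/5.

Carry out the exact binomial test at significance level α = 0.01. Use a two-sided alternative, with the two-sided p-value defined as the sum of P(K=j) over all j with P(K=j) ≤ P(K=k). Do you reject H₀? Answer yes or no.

reject H₀: no

Exact binomial: n=36, k=12, p₀=2/5=0.4000
P(X=j) = C(n,j)·p₀^j·(1−p₀)^(n−j); p = Σ P(X=j) over j with P(X=j) ≤ P(X=12)
p-value (two-sided) = 0.49750
At α=0.01: p ≥ α → fail to reject H₀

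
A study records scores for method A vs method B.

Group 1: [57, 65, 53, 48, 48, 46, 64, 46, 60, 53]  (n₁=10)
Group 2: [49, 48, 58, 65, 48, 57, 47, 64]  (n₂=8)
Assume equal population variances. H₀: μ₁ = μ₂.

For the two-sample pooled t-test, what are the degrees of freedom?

degrees of freedom = 16

df = n₁ + n₂ − 2 = 10 + 8 − 2 = 16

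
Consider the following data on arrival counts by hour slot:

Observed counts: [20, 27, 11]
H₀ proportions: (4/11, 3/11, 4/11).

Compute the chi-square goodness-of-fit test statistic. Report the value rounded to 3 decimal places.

test statistic = 12.789

n = 58; E_i = n·p_i = [21.09, 15.82, 21.09]
χ² = (20−21.09)²/21.09 + (27−15.82)²/15.82 + (11−21.09)²/21.09 = 12.7888
df = 2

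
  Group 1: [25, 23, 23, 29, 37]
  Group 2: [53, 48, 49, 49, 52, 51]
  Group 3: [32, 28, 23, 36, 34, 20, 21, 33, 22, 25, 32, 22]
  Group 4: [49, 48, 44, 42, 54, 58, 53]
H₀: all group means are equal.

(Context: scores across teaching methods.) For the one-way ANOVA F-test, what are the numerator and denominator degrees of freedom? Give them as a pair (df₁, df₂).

k = 4 groups, N = 30 total
df = (k−1, N−k) = (4−1, 30−4) = (3, 26)

degrees of freedom = [3, 26]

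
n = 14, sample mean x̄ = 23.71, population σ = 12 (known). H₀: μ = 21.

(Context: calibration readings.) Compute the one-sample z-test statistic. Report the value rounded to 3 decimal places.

SE = σ/√n = 12/√14 = 3.2071
z = (x̄−μ₀)/SE = (23.71−21)/3.2071 = 0.8450

test statistic = 0.845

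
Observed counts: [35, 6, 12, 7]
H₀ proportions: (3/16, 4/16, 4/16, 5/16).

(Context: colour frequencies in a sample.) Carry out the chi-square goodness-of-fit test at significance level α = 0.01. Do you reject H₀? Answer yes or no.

reject H₀: yes

n = 60; E_i = n·p_i = [11.25, 15.00, 15.00, 18.75]
χ² = (35−11.25)²/11.25 + (6−15.00)²/15.00 + (12−15.00)²/15.00 + (7−18.75)²/18.75 = 63.5022
df = 3
p-value (upper-tail) = 0.00000
At α=0.01: p < α → reject H₀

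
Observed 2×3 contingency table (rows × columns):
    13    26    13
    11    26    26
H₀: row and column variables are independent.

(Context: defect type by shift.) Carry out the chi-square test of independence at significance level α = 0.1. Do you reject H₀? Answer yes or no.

reject H₀: no

Row totals [52, 63], col totals [24, 52, 39], n=115
χ² = (13−10.85)²/10.85 + (26−23.51)²/23.51 + (13−17.63)²/17.63 + (11−13.15)²/13.15 + (26−28.49)²/28.49 + (26−21.37)²/21.37 = 3.4797
df = 2
p-value (upper-tail) = 0.17555
At α=0.1: p ≥ α → fail to reject H₀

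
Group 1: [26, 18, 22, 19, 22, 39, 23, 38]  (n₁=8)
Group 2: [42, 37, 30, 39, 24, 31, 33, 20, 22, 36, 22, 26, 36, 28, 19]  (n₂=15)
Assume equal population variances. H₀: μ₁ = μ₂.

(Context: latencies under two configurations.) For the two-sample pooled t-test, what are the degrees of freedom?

df = n₁ + n₂ − 2 = 8 + 15 − 2 = 21

degrees of freedom = 21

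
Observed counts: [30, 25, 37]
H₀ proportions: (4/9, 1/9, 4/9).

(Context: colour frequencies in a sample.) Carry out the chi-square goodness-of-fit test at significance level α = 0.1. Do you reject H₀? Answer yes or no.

reject H₀: yes

n = 92; E_i = n·p_i = [40.89, 10.22, 40.89]
χ² = (30−40.89)²/40.89 + (25−10.22)²/10.22 + (37−40.89)²/40.89 = 24.6332
df = 2
p-value (upper-tail) = 0.00000
At α=0.1: p < α → reject H₀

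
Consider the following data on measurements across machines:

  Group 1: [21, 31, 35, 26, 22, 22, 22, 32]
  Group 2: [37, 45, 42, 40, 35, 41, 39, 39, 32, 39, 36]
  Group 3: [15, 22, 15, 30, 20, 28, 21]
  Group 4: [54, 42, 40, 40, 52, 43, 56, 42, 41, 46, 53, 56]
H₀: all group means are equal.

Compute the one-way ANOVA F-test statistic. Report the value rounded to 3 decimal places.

Group means [26.38, 38.64, 21.57, 47.08], grand mean 35.579
SSB = Σnᵢ(x̄ᵢ−x̄)² = 3742.212; SSW = ΣΣ(x−x̄ᵢ)² = 1015.051
MSB = 3742.212/3 = 1247.4039; MSW = 1015.051/34 = 29.8545
F = MSB/MSW = 41.7828
df = (3, 34)

test statistic = 41.783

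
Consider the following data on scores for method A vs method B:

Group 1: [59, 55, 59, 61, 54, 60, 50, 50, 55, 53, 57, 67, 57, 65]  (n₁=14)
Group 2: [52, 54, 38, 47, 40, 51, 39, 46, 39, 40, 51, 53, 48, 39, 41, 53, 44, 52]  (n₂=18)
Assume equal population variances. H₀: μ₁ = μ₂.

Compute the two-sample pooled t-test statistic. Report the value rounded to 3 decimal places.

test statistic = 5.723

x̄₁=57.286, s₁=5.014, n₁=14
x̄₂=45.944, s₂=5.946, n₂=18
s_p² = [13·5.014² + 17·5.946²]/30 = 30.9267
SE = √(s_p²·(1/14+1/18)) = 1.9817
t = (57.286−45.944)/1.9817 = 5.7230
df = 30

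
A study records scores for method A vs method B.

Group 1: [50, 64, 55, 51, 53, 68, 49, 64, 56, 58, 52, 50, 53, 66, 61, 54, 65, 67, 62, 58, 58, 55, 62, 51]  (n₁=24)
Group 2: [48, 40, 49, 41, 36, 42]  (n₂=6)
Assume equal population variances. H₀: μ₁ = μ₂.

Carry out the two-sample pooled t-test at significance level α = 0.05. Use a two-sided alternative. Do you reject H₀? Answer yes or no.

x̄₁=57.583, s₁=6.021, n₁=24
x̄₂=42.667, s₂=4.967, n₂=6
s_p² = [23·6.021² + 5·4.967²]/28 = 34.1845
SE = √(s_p²·(1/24+1/6)) = 2.6687
t = (57.583−42.667)/2.6687 = 5.5896
df = 28
p-value (two-sided) = 0.00001
At α=0.05: p < α → reject H₀

reject H₀: yes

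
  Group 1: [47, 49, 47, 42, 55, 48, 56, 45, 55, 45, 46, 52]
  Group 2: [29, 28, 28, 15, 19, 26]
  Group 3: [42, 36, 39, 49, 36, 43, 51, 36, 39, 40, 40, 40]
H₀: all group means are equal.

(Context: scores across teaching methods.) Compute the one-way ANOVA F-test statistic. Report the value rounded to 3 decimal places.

Group means [48.92, 24.17, 40.92], grand mean 40.767
SSB = Σnᵢ(x̄ᵢ−x̄)² = 2450.700; SSW = ΣΣ(x−x̄ᵢ)² = 650.667
MSB = 2450.700/2 = 1225.3500; MSW = 650.667/27 = 24.0988
F = MSB/MSW = 50.8470
df = (2, 27)

test statistic = 50.847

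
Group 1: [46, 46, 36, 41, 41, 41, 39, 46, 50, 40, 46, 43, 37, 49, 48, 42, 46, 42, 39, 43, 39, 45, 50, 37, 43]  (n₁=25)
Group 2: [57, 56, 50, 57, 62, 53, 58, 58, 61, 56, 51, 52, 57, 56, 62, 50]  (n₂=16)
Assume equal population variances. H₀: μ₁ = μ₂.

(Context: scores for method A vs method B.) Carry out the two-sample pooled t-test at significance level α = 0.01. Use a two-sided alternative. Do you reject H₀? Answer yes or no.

x̄₁=43.000, s₁=4.082, n₁=25
x̄₂=56.000, s₂=3.916, n₂=16
s_p² = [24·4.082² + 15·3.916²]/39 = 16.1538
SE = √(s_p²·(1/25+1/16)) = 1.2868
t = (43.000−56.000)/1.2868 = -10.1028
df = 39
p-value (two-sided) = 0.00000
At α=0.01: p < α → reject H₀

reject H₀: yes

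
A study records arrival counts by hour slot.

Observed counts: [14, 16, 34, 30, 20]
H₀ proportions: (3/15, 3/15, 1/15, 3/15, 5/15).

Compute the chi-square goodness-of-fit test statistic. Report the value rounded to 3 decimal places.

n = 114; E_i = n·p_i = [22.80, 22.80, 7.60, 22.80, 38.00]
χ² = (14−22.80)²/22.80 + (16−22.80)²/22.80 + (34−7.60)²/7.60 + (30−22.80)²/22.80 + (20−38.00)²/38.00 = 107.9298
df = 4

test statistic = 107.930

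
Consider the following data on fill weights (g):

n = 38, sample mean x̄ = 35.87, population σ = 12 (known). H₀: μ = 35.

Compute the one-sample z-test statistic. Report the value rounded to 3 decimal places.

test statistic = 0.447

SE = σ/√n = 12/√38 = 1.9467
z = (x̄−μ₀)/SE = (35.87−35)/1.9467 = 0.4469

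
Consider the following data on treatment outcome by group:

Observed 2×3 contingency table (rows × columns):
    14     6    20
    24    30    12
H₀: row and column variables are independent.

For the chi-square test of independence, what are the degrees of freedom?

df = (r−1)(c−1) = (2−1)·(3−1) = 2

degrees of freedom = 2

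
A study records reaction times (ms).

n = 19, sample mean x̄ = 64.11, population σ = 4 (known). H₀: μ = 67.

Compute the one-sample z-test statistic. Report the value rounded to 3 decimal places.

SE = σ/√n = 4/√19 = 0.9177
z = (x̄−μ₀)/SE = (64.11−67)/0.9177 = -3.1493

test statistic = -3.149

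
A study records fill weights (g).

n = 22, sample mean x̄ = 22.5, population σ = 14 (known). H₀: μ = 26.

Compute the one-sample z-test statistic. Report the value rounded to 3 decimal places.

test statistic = -1.173

SE = σ/√n = 14/√22 = 2.9848
z = (x̄−μ₀)/SE = (22.5−26)/2.9848 = -1.1726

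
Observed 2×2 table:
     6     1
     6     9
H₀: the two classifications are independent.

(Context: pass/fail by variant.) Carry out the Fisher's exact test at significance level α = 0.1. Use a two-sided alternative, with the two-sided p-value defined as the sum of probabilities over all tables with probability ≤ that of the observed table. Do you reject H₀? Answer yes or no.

Margins: r₁=7, r₂=15, c₁=12, c₂=10, n=22
p_obs = C(7,6)·C(15,6)/C(22,12); sum pmf over tables with pmf ≤ p_obs
p-value (two-sided) = 0.07430
At α=0.1: p < α → reject H₀

reject H₀: yes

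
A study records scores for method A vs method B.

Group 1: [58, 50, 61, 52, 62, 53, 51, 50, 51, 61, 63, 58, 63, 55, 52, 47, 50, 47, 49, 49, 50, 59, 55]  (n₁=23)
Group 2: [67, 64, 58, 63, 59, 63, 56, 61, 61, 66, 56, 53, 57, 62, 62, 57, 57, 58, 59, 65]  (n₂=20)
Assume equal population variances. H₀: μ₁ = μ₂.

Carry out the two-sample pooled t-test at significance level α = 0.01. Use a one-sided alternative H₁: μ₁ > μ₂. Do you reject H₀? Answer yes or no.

x̄₁=54.174, s₁=5.314, n₁=23
x̄₂=60.200, s₂=3.778, n₂=20
s_p² = [22·5.314² + 19·3.778²]/41 = 21.7684
SE = √(s_p²·(1/23+1/20)) = 1.4265
t = (54.174−60.200)/1.4265 = -4.2244
df = 41
p-value (one-sided, H₁ greater) = 0.99993
At α=0.01: p ≥ α → fail to reject H₀

reject H₀: no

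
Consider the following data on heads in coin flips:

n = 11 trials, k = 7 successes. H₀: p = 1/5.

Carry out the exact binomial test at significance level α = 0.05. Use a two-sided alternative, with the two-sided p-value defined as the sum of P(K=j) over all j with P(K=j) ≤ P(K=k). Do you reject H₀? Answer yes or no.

Exact binomial: n=11, k=7, p₀=1/5=0.2000
P(X=j) = C(n,j)·p₀^j·(1−p₀)^(n−j); p = Σ P(X=j) over j with P(X=j) ≤ P(X=7)
p-value (two-sided) = 0.00197
At α=0.05: p < α → reject H₀

reject H₀: yes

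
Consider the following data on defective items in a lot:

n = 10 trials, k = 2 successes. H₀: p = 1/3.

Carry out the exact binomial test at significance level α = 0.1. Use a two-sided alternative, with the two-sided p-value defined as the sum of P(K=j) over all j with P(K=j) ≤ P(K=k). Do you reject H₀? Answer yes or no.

reject H₀: no

Exact binomial: n=10, k=2, p₀=1/3=0.3333
P(X=j) = C(n,j)·p₀^j·(1−p₀)^(n−j); p = Σ P(X=j) over j with P(X=j) ≤ P(X=2)
p-value (two-sided) = 0.51227
At α=0.1: p ≥ α → fail to reject H₀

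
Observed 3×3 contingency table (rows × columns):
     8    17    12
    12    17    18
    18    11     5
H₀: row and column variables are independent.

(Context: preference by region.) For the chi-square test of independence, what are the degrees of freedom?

df = (r−1)(c−1) = (3−1)·(3−1) = 4

degrees of freedom = 4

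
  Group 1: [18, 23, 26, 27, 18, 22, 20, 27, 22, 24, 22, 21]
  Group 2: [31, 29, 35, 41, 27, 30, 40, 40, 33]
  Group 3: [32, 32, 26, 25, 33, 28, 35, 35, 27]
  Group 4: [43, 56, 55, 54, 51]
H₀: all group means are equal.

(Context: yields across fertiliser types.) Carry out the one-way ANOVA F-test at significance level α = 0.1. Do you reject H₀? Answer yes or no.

Group means [22.50, 34.00, 30.33, 51.80], grand mean 31.657
SSB = Σnᵢ(x̄ᵢ−x̄)² = 3100.086; SSW = ΣΣ(x−x̄ᵢ)² = 557.800
MSB = 3100.086/3 = 1033.3619; MSW = 557.800/31 = 17.9935
F = MSB/MSW = 57.4296
df = (3, 31)
p-value (upper-tail) = 0.00000
At α=0.1: p < α → reject H₀

reject H₀: yes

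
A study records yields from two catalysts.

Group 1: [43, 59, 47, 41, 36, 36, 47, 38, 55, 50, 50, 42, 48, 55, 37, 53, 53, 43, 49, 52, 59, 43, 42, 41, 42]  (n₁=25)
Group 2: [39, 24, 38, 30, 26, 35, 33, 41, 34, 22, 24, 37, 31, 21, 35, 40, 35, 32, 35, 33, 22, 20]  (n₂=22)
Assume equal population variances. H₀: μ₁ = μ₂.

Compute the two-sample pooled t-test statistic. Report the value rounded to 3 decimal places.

test statistic = 7.684

x̄₁=46.440, s₁=6.911, n₁=25
x̄₂=31.227, s₂=6.611, n₂=22
s_p² = [24·6.911² + 21·6.611²]/45 = 45.8672
SE = √(s_p²·(1/25+1/22)) = 1.9798
t = (46.440−31.227)/1.9798 = 7.6840
df = 45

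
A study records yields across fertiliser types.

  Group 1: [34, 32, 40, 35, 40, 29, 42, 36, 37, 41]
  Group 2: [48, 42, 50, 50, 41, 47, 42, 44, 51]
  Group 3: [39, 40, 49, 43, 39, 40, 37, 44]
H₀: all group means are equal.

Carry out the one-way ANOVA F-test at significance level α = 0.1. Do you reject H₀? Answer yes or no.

Group means [36.60, 46.11, 41.38], grand mean 41.185
SSB = Σnᵢ(x̄ᵢ−x̄)² = 428.910; SSW = ΣΣ(x−x̄ᵢ)² = 385.164
MSB = 428.910/2 = 214.4551; MSW = 385.164/24 = 16.0485
F = MSB/MSW = 13.3629
df = (2, 24)
p-value (upper-tail) = 0.00013
At α=0.1: p < α → reject H₀

reject H₀: yes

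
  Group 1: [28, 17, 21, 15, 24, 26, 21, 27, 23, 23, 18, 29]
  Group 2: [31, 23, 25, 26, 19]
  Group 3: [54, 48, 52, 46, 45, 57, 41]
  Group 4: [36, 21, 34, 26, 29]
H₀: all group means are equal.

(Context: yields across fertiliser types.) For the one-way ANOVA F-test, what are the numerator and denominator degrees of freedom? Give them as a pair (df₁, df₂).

degrees of freedom = [3, 25]

k = 4 groups, N = 29 total
df = (k−1, N−k) = (4−1, 29−4) = (3, 25)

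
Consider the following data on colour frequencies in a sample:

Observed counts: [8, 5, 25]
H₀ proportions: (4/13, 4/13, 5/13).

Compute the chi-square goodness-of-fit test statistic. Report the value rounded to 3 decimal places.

test statistic = 12.375

n = 38; E_i = n·p_i = [11.69, 11.69, 14.62]
χ² = (8−11.69)²/11.69 + (5−11.69)²/11.69 + (25−14.62)²/14.62 = 12.3750
df = 2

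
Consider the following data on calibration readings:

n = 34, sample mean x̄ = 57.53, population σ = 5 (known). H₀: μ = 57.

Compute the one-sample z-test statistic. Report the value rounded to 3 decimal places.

test statistic = 0.618

SE = σ/√n = 5/√34 = 0.8575
z = (x̄−μ₀)/SE = (57.53−57)/0.8575 = 0.6181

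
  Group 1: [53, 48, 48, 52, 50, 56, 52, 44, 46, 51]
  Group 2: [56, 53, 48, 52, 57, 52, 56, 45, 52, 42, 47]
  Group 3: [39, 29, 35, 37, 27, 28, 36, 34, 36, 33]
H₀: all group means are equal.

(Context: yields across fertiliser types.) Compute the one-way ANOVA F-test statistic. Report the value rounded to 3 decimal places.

Group means [50.00, 50.91, 33.40], grand mean 44.968
SSB = Σnᵢ(x̄ᵢ−x̄)² = 1979.659; SSW = ΣΣ(x−x̄ᵢ)² = 499.309
MSB = 1979.659/2 = 989.8293; MSW = 499.309/28 = 17.8325
F = MSB/MSW = 55.5071
df = (2, 28)

test statistic = 55.507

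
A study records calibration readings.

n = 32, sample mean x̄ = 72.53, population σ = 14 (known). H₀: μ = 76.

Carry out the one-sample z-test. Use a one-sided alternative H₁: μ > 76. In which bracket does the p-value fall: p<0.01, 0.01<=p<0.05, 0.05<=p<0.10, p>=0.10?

SE = σ/√n = 14/√32 = 2.4749
z = (x̄−μ₀)/SE = (72.53−76)/2.4749 = -1.4021
p-value (one-sided, H₁ greater) = 0.91956
→ bracket: p>=0.10

p-value bracket: p>=0.10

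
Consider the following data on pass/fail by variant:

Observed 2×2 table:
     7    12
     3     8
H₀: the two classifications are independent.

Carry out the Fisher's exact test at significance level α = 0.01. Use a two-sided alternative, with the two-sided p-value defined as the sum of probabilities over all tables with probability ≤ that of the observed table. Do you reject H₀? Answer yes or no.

Margins: r₁=19, r₂=11, c₁=10, c₂=20, n=30
p_obs = C(19,7)·C(11,3)/C(30,10); sum pmf over tables with pmf ≤ p_obs
p-value (two-sided) = 0.70200
At α=0.01: p ≥ α → fail to reject H₀

reject H₀: no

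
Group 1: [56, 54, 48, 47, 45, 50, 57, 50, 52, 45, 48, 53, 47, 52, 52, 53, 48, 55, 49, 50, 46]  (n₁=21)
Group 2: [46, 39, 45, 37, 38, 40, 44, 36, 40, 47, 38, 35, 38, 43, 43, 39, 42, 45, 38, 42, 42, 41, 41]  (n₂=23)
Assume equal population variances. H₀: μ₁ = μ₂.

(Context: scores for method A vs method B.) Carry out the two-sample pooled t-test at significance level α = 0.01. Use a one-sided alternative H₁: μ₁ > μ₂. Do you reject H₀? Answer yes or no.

x̄₁=50.333, s₁=3.540, n₁=21
x̄₂=40.826, s₂=3.270, n₂=23
s_p² = [20·3.540² + 22·3.270²]/42 = 11.5707
SE = √(s_p²·(1/21+1/23)) = 1.0267
t = (50.333−40.826)/1.0267 = 9.2602
df = 42
p-value (one-sided, H₁ greater) = 0.00000
At α=0.01: p < α → reject H₀

reject H₀: yes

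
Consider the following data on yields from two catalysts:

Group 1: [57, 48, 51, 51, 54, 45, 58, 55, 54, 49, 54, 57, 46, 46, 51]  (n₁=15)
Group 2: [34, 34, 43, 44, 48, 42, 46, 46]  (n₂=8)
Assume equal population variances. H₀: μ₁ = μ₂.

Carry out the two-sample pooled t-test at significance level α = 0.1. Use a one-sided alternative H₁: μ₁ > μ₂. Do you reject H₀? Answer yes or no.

x̄₁=51.733, s₁=4.267, n₁=15
x̄₂=42.125, s₂=5.357, n₂=8
s_p² = [14·4.267² + 7·5.357²]/21 = 21.7052
SE = √(s_p²·(1/15+1/8)) = 2.0396
t = (51.733−42.125)/2.0396 = 4.7108
df = 21
p-value (one-sided, H₁ greater) = 0.00006
At α=0.1: p < α → reject H₀

reject H₀: yes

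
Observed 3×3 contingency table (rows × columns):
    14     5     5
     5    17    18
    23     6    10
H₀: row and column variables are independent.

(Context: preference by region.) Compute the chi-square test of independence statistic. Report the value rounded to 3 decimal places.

Row totals [24, 40, 39], col totals [42, 28, 33], n=103
χ² = (14−9.79)²/9.79 + (5−6.52)²/6.52 + (5−7.69)²/7.69 + (5−16.31)²/16.31 + (17−10.87)²/10.87 + (18−12.82)²/12.82 + (23−15.90)²/15.90 + (6−10.60)²/10.60 + (10−12.50)²/12.50 = 22.1662
df = 4

test statistic = 22.166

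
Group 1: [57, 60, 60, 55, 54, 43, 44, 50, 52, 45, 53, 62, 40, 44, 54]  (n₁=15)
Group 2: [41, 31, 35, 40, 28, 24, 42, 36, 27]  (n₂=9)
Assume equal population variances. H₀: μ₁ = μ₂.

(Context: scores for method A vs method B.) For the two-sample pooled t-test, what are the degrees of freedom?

df = n₁ + n₂ − 2 = 15 + 9 − 2 = 22

degrees of freedom = 22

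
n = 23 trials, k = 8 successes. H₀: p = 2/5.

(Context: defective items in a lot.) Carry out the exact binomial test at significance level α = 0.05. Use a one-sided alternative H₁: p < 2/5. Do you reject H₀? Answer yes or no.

reject H₀: no

Exact binomial: n=23, k=8, p₀=2/5=0.4000
P(X≤8) from Σ C(n,i)·p₀^i·(1−p₀)^(n−i)
p-value (one-sided, H₁ less) = 0.38836
At α=0.05: p ≥ α → fail to reject H₀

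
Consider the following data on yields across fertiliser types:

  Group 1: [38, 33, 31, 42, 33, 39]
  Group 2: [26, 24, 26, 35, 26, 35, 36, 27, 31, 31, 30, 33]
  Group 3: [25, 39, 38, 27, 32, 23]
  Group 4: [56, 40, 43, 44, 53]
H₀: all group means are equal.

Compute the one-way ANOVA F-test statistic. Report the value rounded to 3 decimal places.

Group means [36.00, 30.00, 30.67, 47.20], grand mean 34.345
SSB = Σnᵢ(x̄ᵢ−x̄)² = 1150.418; SSW = ΣΣ(x−x̄ᵢ)² = 702.133
MSB = 1150.418/3 = 383.4728; MSW = 702.133/25 = 28.0853
F = MSB/MSW = 13.6538
df = (3, 25)

test statistic = 13.654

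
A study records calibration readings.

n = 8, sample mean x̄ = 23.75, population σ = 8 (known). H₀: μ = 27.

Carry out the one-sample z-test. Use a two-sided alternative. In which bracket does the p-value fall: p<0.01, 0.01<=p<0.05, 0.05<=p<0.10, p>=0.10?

p-value bracket: p>=0.10

SE = σ/√n = 8/√8 = 2.8284
z = (x̄−μ₀)/SE = (23.75−27)/2.8284 = -1.1490
p-value (two-sided) = 0.25054
→ bracket: p>=0.10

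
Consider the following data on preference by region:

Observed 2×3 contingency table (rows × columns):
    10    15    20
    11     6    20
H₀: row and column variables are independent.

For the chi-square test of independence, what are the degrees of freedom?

degrees of freedom = 2

df = (r−1)(c−1) = (2−1)·(3−1) = 2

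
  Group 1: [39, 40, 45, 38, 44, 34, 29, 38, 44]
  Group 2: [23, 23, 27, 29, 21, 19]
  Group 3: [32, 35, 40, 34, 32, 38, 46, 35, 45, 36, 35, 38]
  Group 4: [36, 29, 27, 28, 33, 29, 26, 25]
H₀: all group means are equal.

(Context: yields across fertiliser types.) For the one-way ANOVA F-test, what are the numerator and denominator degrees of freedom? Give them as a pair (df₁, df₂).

degrees of freedom = [3, 31]

k = 4 groups, N = 35 total
df = (k−1, N−k) = (4−1, 35−4) = (3, 31)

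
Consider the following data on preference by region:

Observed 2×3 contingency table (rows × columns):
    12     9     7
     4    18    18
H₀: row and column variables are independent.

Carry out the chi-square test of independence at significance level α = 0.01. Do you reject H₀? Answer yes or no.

reject H₀: yes

Row totals [28, 40], col totals [16, 27, 25], n=68
χ² = (12−6.59)²/6.59 + (9−11.12)²/11.12 + (7−10.29)²/10.29 + (4−9.41)²/9.41 + (18−15.88)²/15.88 + (18−14.71)²/14.71 = 10.0349
df = 2
p-value (upper-tail) = 0.00662
At α=0.01: p < α → reject H₀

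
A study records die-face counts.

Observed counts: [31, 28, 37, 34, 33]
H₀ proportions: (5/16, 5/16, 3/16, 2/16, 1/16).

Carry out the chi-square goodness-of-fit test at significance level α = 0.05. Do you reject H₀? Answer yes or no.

n = 163; E_i = n·p_i = [50.94, 50.94, 30.56, 20.38, 10.19]
χ² = (31−50.94)²/50.94 + (28−50.94)²/50.94 + (37−30.56)²/30.56 + (34−20.38)²/20.38 + (33−10.19)²/10.19 = 79.6830
df = 4
p-value (upper-tail) = 0.00000
At α=0.05: p < α → reject H₀

reject H₀: yes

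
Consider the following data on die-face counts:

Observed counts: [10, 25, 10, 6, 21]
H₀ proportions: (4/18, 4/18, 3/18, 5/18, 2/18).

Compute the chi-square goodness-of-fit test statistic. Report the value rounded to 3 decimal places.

n = 72; E_i = n·p_i = [16.00, 16.00, 12.00, 20.00, 8.00]
χ² = (10−16.00)²/16.00 + (25−16.00)²/16.00 + (10−12.00)²/12.00 + (6−20.00)²/20.00 + (21−8.00)²/8.00 = 38.5708
df = 4

test statistic = 38.571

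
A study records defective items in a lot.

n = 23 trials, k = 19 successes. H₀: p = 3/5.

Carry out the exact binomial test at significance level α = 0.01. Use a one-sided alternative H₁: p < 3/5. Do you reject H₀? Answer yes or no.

Exact binomial: n=23, k=19, p₀=3/5=0.6000
P(X≤19) from Σ C(n,i)·p₀^i·(1−p₀)^(n−i)
p-value (one-sided, H₁ less) = 0.99484
At α=0.01: p ≥ α → fail to reject H₀

reject H₀: no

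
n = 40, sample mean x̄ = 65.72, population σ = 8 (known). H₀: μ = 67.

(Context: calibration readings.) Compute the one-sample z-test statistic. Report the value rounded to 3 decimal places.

SE = σ/√n = 8/√40 = 1.2649
z = (x̄−μ₀)/SE = (65.72−67)/1.2649 = -1.0119

test statistic = -1.012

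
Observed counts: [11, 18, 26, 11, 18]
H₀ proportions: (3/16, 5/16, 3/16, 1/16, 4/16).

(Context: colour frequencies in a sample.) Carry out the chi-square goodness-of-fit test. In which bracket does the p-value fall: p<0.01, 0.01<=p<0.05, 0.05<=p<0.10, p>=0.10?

p-value bracket: p<0.01

n = 84; E_i = n·p_i = [15.75, 26.25, 15.75, 5.25, 21.00]
χ² = (11−15.75)²/15.75 + (18−26.25)²/26.25 + (26−15.75)²/15.75 + (11−5.25)²/5.25 + (18−21.00)²/21.00 = 17.4222
df = 4
p-value (upper-tail) = 0.00160
→ bracket: p<0.01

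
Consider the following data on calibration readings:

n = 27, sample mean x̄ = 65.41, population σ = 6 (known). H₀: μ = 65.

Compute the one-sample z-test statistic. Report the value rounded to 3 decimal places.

test statistic = 0.355

SE = σ/√n = 6/√27 = 1.1547
z = (x̄−μ₀)/SE = (65.41−65)/1.1547 = 0.3551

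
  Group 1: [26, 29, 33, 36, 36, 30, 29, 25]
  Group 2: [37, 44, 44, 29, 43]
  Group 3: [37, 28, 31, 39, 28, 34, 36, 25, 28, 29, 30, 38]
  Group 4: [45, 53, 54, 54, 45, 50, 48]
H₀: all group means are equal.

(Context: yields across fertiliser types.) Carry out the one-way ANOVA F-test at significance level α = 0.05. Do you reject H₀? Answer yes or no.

Group means [30.50, 39.40, 31.92, 49.86], grand mean 36.656
SSB = Σnᵢ(x̄ᵢ−x̄)² = 1830.245; SSW = ΣΣ(x−x̄ᵢ)² = 626.974
MSB = 1830.245/3 = 610.0816; MSW = 626.974/28 = 22.3919
F = MSB/MSW = 27.2456
df = (3, 28)
p-value (upper-tail) = 0.00000
At α=0.05: p < α → reject H₀

reject H₀: yes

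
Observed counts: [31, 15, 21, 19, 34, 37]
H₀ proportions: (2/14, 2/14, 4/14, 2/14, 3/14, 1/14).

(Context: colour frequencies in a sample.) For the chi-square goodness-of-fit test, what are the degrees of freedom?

df = k − 1 = 6 − 1 = 5

degrees of freedom = 5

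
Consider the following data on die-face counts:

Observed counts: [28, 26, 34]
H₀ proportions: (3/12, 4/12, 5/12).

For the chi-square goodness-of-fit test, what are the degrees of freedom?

df = k − 1 = 3 − 1 = 2

degrees of freedom = 2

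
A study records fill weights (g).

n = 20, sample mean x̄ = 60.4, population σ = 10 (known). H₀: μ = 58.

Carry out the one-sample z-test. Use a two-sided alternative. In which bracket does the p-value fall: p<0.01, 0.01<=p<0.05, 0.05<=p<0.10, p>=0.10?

SE = σ/√n = 10/√20 = 2.2361
z = (x̄−μ₀)/SE = (60.4−58)/2.2361 = 1.0733
p-value (two-sided) = 0.28313
→ bracket: p>=0.10

p-value bracket: p>=0.10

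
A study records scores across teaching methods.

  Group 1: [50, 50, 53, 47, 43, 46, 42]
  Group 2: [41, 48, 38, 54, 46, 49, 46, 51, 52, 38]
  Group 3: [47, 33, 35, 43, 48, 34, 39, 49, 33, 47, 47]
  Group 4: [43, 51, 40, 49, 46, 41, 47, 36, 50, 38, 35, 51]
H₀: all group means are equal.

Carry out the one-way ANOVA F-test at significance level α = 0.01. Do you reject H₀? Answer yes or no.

reject H₀: no

Group means [47.29, 46.30, 41.36, 43.92], grand mean 44.400
SSB = Σnᵢ(x̄ᵢ−x̄)² = 198.609; SSW = ΣΣ(x−x̄ᵢ)² = 1204.991
MSB = 198.609/3 = 66.2031; MSW = 1204.991/36 = 33.4720
F = MSB/MSW = 1.9779
df = (3, 36)
p-value (upper-tail) = 0.13469
At α=0.01: p ≥ α → fail to reject H₀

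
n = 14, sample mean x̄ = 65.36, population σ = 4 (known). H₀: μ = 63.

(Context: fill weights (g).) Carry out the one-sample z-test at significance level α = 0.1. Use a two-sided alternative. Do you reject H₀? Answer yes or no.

SE = σ/√n = 4/√14 = 1.0690
z = (x̄−μ₀)/SE = (65.36−63)/1.0690 = 2.2076
p-value (two-sided) = 0.02727
At α=0.1: p < α → reject H₀

reject H₀: yes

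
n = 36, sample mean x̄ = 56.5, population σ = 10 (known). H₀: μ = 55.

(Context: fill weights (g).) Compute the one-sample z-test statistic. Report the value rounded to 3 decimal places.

test statistic = 0.900

SE = σ/√n = 10/√36 = 1.6667
z = (x̄−μ₀)/SE = (56.5−55)/1.6667 = 0.9000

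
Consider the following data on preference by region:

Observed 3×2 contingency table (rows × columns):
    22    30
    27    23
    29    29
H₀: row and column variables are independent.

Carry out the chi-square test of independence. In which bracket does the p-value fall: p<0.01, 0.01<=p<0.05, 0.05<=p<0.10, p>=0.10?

p-value bracket: p>=0.10

Row totals [52, 50, 58], col totals [78, 82], n=160
χ² = (22−25.35)²/25.35 + (30−26.65)²/26.65 + (27−24.38)²/24.38 + (23−25.62)²/25.62 + (29−28.27)²/28.27 + (29−29.73)²/29.73 = 1.4517
df = 2
p-value (upper-tail) = 0.48392
→ bracket: p>=0.10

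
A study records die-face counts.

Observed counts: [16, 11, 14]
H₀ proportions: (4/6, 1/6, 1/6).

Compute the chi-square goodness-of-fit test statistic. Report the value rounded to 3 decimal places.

test statistic = 14.756

n = 41; E_i = n·p_i = [27.33, 6.83, 6.83]
χ² = (16−27.33)²/27.33 + (11−6.83)²/6.83 + (14−6.83)²/6.83 = 14.7561
df = 2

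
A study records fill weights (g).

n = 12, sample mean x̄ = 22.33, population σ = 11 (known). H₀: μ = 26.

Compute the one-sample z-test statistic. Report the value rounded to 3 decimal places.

test statistic = -1.156

SE = σ/√n = 11/√12 = 3.1754
z = (x̄−μ₀)/SE = (22.33−26)/3.1754 = -1.1558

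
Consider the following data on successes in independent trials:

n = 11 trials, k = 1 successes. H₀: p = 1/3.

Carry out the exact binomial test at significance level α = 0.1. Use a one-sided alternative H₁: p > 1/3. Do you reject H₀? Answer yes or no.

reject H₀: no

Exact binomial: n=11, k=1, p₀=1/3=0.3333
P(X≥1) from Σ C(n,i)·p₀^i·(1−p₀)^(n−i)
p-value (one-sided, H₁ greater) = 0.98844
At α=0.1: p ≥ α → fail to reject H₀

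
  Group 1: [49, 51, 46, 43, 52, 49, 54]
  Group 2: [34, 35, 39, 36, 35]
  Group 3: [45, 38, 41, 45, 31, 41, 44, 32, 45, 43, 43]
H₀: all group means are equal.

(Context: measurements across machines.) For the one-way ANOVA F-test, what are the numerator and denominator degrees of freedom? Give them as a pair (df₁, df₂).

degrees of freedom = [2, 20]

k = 3 groups, N = 23 total
df = (k−1, N−k) = (3−1, 23−3) = (2, 20)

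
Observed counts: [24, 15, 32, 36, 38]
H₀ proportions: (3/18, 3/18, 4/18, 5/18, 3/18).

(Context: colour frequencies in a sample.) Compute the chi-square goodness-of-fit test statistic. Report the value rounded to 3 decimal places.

n = 145; E_i = n·p_i = [24.17, 24.17, 32.22, 40.28, 24.17]
χ² = (24−24.17)²/24.17 + (15−24.17)²/24.17 + (32−32.22)²/32.22 + (36−40.28)²/40.28 + (38−24.17)²/24.17 = 11.8524
df = 4

test statistic = 11.852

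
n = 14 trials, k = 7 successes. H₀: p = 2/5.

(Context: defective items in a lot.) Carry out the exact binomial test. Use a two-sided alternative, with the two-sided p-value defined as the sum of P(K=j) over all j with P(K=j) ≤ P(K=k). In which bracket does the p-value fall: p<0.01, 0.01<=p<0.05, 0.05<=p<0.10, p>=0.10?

p-value bracket: p>=0.10

Exact binomial: n=14, k=7, p₀=2/5=0.4000
P(X=j) = C(n,j)·p₀^j·(1−p₀)^(n−j); p = Σ P(X=j) over j with P(X=j) ≤ P(X=7)
p-value (two-sided) = 0.58680
→ bracket: p>=0.10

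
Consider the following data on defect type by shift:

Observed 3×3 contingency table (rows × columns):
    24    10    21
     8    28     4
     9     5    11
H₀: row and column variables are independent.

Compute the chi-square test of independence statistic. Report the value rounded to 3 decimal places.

Row totals [55, 40, 25], col totals [41, 43, 36], n=120
χ² = (24−18.79)²/18.79 + (10−19.71)²/19.71 + (21−16.50)²/16.50 + (8−13.67)²/13.67 + (28−14.33)²/14.33 + (4−12.00)²/12.00 + (9−8.54)²/8.54 + (5−8.96)²/8.96 + (11−7.50)²/7.50 = 31.5740
df = 4

test statistic = 31.574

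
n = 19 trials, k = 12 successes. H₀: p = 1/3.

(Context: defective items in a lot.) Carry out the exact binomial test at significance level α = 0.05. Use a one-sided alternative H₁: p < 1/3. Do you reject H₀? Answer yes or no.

Exact binomial: n=19, k=12, p₀=1/3=0.3333
P(X≤12) from Σ C(n,i)·p₀^i·(1−p₀)^(n−i)
p-value (one-sided, H₁ less) = 0.99813
At α=0.05: p ≥ α → fail to reject H₀

reject H₀: no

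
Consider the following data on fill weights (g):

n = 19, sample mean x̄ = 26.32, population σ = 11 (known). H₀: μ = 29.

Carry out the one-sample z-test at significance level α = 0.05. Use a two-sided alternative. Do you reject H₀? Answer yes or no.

reject H₀: no

SE = σ/√n = 11/√19 = 2.5236
z = (x̄−μ₀)/SE = (26.32−29)/2.5236 = -1.0620
p-value (two-sided) = 0.28824
At α=0.05: p ≥ α → fail to reject H₀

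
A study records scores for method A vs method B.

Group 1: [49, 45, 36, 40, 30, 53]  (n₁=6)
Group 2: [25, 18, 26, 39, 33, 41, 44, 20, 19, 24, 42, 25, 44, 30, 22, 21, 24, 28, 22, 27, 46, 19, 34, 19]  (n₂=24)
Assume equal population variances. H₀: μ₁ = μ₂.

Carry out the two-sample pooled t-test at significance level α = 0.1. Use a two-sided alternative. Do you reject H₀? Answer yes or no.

reject H₀: yes

x̄₁=42.167, s₁=8.519, n₁=6
x̄₂=28.833, s₂=9.216, n₂=24
s_p² = [5·8.519² + 23·9.216²]/28 = 82.7202
SE = √(s_p²·(1/6+1/24)) = 4.1513
t = (42.167−28.833)/4.1513 = 3.2118
df = 28
p-value (two-sided) = 0.00330
At α=0.1: p < α → reject H₀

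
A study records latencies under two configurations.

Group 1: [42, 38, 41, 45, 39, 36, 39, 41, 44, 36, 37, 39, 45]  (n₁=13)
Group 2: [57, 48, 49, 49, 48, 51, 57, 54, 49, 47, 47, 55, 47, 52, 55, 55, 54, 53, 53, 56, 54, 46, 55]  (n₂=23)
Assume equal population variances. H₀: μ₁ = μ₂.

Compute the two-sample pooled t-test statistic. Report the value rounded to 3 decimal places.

x̄₁=40.154, s₁=3.158, n₁=13
x̄₂=51.783, s₂=3.605, n₂=23
s_p² = [12·3.158² + 22·3.605²]/34 = 11.9296
SE = √(s_p²·(1/13+1/23)) = 1.1985
t = (40.154−51.783)/1.1985 = -9.7030
df = 34

test statistic = -9.703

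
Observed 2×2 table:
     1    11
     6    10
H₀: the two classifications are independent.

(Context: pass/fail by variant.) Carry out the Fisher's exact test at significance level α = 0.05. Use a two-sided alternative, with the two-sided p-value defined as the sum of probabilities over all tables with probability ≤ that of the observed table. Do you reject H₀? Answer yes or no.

Margins: r₁=12, r₂=16, c₁=7, c₂=21, n=28
p_obs = C(12,1)·C(16,6)/C(28,7); sum pmf over tables with pmf ≤ p_obs
p-value (two-sided) = 0.18424
At α=0.05: p ≥ α → fail to reject H₀

reject H₀: no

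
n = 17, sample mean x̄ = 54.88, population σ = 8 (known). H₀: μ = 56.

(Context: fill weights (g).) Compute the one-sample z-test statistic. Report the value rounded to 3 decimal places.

test statistic = -0.577

SE = σ/√n = 8/√17 = 1.9403
z = (x̄−μ₀)/SE = (54.88−56)/1.9403 = -0.5772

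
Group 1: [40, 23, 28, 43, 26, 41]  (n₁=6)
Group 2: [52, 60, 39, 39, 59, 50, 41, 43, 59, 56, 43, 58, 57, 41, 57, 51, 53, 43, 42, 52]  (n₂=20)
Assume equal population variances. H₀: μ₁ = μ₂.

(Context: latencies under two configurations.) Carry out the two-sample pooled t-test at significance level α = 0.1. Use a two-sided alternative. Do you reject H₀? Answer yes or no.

reject H₀: yes

x̄₁=33.500, s₁=8.781, n₁=6
x̄₂=49.750, s₂=7.580, n₂=20
s_p² = [5·8.781² + 19·7.580²]/24 = 61.5521
SE = √(s_p²·(1/6+1/20)) = 3.6519
t = (33.500−49.750)/3.6519 = -4.4498
df = 24
p-value (two-sided) = 0.00017
At α=0.1: p < α → reject H₀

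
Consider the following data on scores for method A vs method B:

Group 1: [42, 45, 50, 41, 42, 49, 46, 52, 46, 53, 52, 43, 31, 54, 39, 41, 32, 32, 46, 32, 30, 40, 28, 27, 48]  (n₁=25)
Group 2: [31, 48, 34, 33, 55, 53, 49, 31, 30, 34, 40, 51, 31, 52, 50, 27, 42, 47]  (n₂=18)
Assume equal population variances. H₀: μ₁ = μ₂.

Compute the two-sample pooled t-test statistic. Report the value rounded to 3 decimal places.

x̄₁=41.640, s₁=8.341, n₁=25
x̄₂=41.000, s₂=9.616, n₂=18
s_p² = [24·8.341² + 17·9.616²]/41 = 79.0673
SE = √(s_p²·(1/25+1/18)) = 2.7487
t = (41.640−41.000)/2.7487 = 0.2328
df = 41

test statistic = 0.233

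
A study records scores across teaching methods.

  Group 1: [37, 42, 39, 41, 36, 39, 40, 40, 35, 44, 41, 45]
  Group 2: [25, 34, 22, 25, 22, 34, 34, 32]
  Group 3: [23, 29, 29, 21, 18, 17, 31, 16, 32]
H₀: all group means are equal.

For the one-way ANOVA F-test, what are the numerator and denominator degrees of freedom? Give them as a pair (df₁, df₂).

k = 3 groups, N = 29 total
df = (k−1, N−k) = (3−1, 29−3) = (2, 26)

degrees of freedom = [2, 26]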